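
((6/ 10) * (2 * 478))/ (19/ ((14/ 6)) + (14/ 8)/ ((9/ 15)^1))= 240912/ 4645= 51.86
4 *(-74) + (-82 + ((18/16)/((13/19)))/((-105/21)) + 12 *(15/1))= -198.33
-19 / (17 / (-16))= 304 / 17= 17.88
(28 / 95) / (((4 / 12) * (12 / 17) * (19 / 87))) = 10353 / 1805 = 5.74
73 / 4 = 18.25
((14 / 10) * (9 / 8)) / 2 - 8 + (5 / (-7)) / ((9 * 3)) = -109453 / 15120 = -7.24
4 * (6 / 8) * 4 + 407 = 419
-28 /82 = -14 /41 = -0.34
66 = 66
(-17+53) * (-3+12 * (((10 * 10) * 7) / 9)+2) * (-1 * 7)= -234948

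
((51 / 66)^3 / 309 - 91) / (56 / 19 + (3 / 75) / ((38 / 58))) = -142217944525 / 4701741528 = -30.25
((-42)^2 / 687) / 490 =6 / 1145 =0.01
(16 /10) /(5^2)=0.06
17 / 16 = 1.06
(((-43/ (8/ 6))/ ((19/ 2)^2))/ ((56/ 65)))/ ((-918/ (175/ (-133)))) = -69875/ 117535824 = -0.00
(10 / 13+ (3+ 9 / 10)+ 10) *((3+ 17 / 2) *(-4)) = -43861 / 65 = -674.78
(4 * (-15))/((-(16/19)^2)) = 84.61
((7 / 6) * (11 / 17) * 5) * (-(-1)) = 385 / 102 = 3.77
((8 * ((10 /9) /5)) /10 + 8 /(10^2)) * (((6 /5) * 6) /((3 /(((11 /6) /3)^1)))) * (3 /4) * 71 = 22649 /1125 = 20.13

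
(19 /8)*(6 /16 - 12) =-1767 /64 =-27.61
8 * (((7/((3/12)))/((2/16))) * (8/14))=1024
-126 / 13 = -9.69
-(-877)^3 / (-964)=-674526133 / 964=-699715.91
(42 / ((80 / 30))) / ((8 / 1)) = 63 / 32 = 1.97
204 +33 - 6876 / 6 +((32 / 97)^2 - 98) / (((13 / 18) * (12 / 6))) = -976.77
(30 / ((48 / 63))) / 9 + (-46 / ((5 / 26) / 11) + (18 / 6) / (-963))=-33728473 / 12840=-2626.83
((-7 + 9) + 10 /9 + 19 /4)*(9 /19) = 283 /76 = 3.72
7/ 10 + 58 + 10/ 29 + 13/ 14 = 60873/ 1015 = 59.97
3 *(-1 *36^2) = -3888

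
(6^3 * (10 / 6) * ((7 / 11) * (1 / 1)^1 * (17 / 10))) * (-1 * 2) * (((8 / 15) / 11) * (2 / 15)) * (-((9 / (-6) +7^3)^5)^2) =2628778524624500282249544102431 / 24200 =108627211761342986869815900.00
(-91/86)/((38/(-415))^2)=-15672475/124184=-126.20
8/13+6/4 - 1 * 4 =-49/26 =-1.88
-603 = -603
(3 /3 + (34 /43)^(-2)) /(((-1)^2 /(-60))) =-45075 /289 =-155.97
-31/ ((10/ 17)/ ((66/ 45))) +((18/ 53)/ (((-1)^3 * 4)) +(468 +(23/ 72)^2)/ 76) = -37178369923/ 522028800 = -71.22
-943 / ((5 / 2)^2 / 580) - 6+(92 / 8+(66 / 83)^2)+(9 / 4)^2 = -48222561963 / 551120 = -87499.21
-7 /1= -7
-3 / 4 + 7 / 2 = 11 / 4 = 2.75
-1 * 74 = -74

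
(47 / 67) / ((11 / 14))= 658 / 737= 0.89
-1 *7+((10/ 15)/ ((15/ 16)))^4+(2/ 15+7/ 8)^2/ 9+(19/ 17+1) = -20137652887/ 4461480000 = -4.51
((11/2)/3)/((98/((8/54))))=11/3969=0.00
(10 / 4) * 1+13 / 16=53 / 16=3.31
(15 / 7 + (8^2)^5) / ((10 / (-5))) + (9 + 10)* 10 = -7516190123 / 14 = -536870723.07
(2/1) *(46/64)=23/16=1.44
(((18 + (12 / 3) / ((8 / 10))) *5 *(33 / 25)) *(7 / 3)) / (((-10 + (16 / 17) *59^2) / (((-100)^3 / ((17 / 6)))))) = -1062600000 / 27763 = -38273.96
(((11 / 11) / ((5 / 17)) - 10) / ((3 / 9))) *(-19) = 376.20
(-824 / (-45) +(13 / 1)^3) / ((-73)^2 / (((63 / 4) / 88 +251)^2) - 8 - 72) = -27.72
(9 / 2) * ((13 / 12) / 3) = 13 / 8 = 1.62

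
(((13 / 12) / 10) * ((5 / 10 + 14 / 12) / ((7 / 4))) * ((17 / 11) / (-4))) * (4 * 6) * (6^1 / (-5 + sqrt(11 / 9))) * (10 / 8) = 3315 * sqrt(11) / 32956 + 49725 / 32956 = 1.84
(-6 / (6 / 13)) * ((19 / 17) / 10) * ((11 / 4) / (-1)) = 2717 / 680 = 4.00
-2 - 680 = -682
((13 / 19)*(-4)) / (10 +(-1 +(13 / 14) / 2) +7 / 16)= -5824 / 21071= -0.28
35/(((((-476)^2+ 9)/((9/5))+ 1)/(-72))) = -11340/566467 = -0.02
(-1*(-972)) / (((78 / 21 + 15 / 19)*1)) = 129276 / 599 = 215.82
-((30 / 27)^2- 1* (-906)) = -907.23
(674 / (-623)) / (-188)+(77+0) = 4509611 / 58562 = 77.01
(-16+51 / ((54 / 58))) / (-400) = -349 / 3600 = -0.10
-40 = -40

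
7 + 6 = 13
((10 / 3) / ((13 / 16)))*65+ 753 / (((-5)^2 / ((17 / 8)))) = 198403 / 600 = 330.67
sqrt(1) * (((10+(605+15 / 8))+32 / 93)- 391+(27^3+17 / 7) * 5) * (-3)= -513786709 / 1736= -295960.09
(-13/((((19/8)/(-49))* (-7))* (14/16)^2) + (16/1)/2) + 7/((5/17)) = -12133/665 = -18.25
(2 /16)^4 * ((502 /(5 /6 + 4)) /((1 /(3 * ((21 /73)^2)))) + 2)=2146979 /316499968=0.01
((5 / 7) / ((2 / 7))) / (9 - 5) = 5 / 8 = 0.62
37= 37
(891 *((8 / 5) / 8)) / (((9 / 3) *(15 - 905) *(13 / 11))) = -3267 / 57850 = -0.06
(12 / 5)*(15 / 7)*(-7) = -36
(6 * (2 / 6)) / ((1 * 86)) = 1 / 43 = 0.02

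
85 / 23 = 3.70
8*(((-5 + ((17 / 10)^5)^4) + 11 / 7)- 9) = 28440919846533007656811207 / 87500000000000000000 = 325039.08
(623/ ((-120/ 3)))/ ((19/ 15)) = -1869/ 152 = -12.30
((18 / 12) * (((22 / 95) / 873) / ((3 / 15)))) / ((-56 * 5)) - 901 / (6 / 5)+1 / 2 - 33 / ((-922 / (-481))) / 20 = -17870490741 / 23789444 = -751.19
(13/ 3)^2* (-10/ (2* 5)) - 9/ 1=-27.78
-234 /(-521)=234 /521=0.45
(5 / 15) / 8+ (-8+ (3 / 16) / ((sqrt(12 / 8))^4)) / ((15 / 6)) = -25 / 8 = -3.12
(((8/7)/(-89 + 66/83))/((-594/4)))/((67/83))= 110224/1019764053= 0.00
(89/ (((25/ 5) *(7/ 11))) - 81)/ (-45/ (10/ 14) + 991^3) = -58/ 1064483665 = -0.00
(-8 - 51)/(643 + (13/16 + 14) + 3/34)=-0.09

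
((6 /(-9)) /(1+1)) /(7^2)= -1 /147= -0.01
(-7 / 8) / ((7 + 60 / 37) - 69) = 0.01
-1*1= -1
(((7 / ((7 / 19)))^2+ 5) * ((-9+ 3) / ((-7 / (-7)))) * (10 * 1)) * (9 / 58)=-98820 / 29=-3407.59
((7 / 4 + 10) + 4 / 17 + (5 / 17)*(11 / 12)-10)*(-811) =-93265 / 51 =-1828.73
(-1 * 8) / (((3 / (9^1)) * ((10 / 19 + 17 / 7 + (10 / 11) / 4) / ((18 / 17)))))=-1264032 / 158287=-7.99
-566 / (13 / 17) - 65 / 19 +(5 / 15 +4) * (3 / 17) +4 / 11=-742.45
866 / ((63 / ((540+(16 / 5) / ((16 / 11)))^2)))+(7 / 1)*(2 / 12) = 12729374047 / 3150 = 4041071.13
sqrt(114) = 10.68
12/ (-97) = -12/ 97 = -0.12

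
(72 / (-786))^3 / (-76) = 432 / 42713729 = 0.00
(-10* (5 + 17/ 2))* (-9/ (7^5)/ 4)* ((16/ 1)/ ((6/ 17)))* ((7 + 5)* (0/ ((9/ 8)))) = 0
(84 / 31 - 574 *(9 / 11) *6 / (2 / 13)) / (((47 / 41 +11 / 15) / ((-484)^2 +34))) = -224949651357375 / 98549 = -2282617290.46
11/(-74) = -11/74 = -0.15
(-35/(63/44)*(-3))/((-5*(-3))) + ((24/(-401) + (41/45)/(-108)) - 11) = -12042781/1948860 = -6.18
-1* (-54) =54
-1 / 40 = -0.02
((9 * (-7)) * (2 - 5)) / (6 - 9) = -63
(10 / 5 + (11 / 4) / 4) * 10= 215 / 8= 26.88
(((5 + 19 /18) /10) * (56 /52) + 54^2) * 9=3412483 /130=26249.87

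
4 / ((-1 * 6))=-2 / 3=-0.67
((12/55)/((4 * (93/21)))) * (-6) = -126/1705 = -0.07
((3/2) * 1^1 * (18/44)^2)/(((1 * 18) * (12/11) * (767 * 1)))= 9/539968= 0.00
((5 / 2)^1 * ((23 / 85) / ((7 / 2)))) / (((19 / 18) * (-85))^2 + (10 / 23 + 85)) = 171396 / 7214474365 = 0.00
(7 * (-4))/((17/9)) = -252/17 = -14.82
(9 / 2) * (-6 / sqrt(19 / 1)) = -27 * sqrt(19) / 19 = -6.19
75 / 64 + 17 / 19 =2513 / 1216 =2.07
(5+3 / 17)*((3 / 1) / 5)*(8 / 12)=176 / 85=2.07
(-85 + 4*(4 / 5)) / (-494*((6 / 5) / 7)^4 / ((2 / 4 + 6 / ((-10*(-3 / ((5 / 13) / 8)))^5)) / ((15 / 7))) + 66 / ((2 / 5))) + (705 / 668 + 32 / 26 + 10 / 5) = 88828910320482200040693727 / 23469626076041215151085108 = 3.78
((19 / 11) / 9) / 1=19 / 99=0.19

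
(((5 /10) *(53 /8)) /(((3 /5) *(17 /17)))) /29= 265 /1392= 0.19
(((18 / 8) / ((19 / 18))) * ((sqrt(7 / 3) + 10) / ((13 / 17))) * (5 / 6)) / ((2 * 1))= 765 * sqrt(21) / 1976 + 11475 / 988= 13.39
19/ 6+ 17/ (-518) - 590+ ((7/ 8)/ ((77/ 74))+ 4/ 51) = -340549943/ 581196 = -585.95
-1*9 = -9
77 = 77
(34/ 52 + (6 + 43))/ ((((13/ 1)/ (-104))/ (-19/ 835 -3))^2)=263181235712/ 9063925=29036.12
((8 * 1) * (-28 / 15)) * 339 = -5062.40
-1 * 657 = -657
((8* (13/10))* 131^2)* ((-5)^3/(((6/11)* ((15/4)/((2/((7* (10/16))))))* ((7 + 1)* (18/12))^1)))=-78528736/189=-415495.96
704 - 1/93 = 703.99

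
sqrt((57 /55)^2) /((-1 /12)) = -684 /55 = -12.44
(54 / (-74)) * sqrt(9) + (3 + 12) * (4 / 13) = 1167 / 481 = 2.43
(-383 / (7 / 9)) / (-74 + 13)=3447 / 427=8.07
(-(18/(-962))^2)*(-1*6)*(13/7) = 486/124579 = 0.00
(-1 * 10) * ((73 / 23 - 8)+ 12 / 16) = 1875 / 46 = 40.76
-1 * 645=-645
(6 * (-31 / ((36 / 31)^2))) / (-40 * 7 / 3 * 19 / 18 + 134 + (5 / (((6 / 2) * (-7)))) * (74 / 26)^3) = -458155789 / 99629576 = -4.60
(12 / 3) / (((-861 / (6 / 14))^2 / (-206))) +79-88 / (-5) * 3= 2659773259 / 20180405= 131.80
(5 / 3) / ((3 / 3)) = 5 / 3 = 1.67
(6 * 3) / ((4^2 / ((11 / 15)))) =33 / 40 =0.82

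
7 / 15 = 0.47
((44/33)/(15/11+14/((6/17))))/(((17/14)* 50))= 154/287725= 0.00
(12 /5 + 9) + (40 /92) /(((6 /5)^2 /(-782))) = -224.71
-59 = -59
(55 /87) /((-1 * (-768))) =55 /66816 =0.00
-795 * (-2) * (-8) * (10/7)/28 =-31800/49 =-648.98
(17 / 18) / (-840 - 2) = -17 / 15156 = -0.00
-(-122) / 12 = 61 / 6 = 10.17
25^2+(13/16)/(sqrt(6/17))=13*sqrt(102)/96+625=626.37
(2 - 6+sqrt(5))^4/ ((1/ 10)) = 7610 - 3360 * sqrt(5) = 96.81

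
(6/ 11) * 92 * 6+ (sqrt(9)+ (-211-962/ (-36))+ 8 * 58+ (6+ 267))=856.81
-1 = -1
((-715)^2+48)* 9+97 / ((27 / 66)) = 41415247 / 9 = 4601694.11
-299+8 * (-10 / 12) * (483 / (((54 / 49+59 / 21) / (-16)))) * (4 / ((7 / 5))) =37333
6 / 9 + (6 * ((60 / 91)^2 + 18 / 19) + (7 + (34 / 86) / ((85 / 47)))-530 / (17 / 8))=-402380290762 / 1725222135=-233.23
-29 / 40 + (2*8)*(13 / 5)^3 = 280491 / 1000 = 280.49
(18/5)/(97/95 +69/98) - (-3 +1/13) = 1046026/208793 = 5.01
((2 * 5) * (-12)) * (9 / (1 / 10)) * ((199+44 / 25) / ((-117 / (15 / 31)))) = 3613680 / 403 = 8966.95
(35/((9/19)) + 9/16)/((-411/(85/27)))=-911285/1597968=-0.57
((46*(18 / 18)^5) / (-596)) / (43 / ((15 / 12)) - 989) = 115 / 1422354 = 0.00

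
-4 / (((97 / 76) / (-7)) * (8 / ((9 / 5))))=2394 / 485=4.94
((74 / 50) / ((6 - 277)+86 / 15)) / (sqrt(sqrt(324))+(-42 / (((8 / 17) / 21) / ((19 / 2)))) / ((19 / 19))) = 2368 * sqrt(2) / 44852187910535+14054376 / 44852187910535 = 0.00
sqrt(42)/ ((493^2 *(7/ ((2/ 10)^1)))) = sqrt(42)/ 8506715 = 0.00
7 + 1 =8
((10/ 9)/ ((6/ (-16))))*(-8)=640/ 27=23.70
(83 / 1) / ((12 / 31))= 2573 / 12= 214.42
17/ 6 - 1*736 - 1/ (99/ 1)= -145169/ 198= -733.18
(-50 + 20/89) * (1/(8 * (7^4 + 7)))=-2215/857248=-0.00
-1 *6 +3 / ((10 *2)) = -117 / 20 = -5.85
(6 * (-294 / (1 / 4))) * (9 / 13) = -63504 / 13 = -4884.92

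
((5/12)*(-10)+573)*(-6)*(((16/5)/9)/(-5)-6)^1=4662158/225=20720.70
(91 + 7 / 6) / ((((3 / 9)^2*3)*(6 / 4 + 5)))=553 / 13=42.54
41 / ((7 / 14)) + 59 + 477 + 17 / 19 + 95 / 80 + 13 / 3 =569467 / 912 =624.42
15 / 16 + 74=1199 / 16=74.94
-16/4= -4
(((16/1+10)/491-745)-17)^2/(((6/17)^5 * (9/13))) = 161465797179189581/1054488294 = 153122417.86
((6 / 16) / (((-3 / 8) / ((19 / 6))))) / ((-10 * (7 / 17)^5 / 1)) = 26977283 / 1008420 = 26.75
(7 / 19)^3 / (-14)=-49 / 13718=-0.00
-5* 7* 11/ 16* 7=-2695/ 16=-168.44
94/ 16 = 47/ 8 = 5.88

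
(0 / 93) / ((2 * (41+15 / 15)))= 0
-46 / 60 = -23 / 30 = -0.77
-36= -36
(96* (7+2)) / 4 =216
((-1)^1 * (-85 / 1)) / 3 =85 / 3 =28.33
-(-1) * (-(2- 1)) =-1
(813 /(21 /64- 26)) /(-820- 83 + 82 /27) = 1404864 /39923257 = 0.04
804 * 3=2412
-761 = -761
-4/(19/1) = -4/19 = -0.21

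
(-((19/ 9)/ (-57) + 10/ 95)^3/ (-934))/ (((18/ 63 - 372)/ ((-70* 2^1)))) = 10504375/ 82025006309199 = 0.00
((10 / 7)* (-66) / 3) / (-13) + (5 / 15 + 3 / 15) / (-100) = 82318 / 34125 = 2.41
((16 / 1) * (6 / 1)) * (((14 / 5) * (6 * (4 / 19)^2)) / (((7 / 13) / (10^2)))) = 4792320 / 361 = 13275.12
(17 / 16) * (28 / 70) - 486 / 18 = -1063 / 40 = -26.58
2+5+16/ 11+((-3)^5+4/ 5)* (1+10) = -2655.75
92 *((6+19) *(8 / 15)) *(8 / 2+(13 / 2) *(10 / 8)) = 44620 / 3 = 14873.33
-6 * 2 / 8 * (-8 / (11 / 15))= 180 / 11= 16.36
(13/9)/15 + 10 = 1363/135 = 10.10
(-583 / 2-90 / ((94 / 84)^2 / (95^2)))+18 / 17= -48737319875 / 75106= -648913.80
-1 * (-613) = 613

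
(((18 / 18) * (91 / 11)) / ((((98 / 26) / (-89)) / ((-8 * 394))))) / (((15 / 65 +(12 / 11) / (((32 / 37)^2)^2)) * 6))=80782297137152 / 1716603651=47059.38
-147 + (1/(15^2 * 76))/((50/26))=-62842487/427500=-147.00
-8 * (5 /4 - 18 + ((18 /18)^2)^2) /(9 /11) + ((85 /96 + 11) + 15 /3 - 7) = 15733 /96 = 163.89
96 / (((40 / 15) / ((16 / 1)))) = 576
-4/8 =-1/2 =-0.50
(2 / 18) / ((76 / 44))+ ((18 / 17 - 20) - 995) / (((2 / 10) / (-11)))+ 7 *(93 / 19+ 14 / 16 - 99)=1281736235 / 23256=55114.22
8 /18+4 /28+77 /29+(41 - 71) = -48886 /1827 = -26.76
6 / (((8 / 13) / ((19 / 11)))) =741 / 44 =16.84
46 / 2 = 23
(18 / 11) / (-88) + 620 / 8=37501 / 484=77.48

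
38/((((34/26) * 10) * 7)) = 247/595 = 0.42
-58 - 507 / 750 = -14669 / 250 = -58.68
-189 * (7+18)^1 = -4725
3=3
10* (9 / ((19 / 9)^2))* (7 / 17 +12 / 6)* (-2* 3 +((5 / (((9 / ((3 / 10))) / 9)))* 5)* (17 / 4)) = 1260.19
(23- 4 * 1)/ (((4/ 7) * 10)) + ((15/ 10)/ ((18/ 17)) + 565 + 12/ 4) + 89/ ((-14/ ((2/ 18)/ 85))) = 24535897/ 42840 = 572.73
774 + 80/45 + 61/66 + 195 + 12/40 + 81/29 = 13993184/14355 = 974.80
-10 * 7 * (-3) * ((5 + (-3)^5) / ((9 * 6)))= -8330 / 9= -925.56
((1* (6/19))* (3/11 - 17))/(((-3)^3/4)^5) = 376832/999640521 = 0.00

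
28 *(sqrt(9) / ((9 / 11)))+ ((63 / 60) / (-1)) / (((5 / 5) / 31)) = 4207 / 60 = 70.12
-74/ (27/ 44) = -3256/ 27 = -120.59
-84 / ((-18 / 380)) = 5320 / 3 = 1773.33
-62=-62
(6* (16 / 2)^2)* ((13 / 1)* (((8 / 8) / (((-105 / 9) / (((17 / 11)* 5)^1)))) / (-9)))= 28288 / 77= 367.38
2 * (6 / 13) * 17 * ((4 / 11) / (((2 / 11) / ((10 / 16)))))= 255 / 13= 19.62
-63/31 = -2.03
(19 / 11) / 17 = 19 / 187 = 0.10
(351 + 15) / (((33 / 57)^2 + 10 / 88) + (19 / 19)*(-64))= -5813544 / 1009447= -5.76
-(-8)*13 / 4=26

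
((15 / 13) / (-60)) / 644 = -1 / 33488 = -0.00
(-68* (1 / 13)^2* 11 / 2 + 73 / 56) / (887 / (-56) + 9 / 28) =8607 / 146861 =0.06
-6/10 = -3/5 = -0.60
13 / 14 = 0.93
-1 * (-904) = 904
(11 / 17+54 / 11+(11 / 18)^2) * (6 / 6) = 359263 / 60588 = 5.93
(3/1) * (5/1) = 15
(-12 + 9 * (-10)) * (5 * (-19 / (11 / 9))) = 87210 / 11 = 7928.18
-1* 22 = -22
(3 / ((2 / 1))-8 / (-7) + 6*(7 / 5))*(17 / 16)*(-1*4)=-13141 / 280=-46.93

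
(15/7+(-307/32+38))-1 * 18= 2811/224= 12.55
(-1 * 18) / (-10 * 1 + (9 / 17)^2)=5202 / 2809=1.85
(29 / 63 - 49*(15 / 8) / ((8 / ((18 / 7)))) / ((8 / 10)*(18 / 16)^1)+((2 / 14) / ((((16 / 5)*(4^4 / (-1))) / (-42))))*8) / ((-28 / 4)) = 520831 / 112896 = 4.61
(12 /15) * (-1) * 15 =-12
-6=-6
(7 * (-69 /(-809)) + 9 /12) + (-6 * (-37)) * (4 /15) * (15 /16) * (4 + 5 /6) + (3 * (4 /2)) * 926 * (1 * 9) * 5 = 202484284 /809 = 250289.60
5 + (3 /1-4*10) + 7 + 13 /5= -112 /5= -22.40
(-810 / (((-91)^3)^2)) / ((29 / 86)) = -69660 / 16468208309189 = -0.00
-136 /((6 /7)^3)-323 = -14552 /27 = -538.96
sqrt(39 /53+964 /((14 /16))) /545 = sqrt(151742339) /202195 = 0.06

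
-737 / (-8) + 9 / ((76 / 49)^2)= 95.87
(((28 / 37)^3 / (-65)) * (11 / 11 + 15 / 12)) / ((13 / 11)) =-543312 / 42801785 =-0.01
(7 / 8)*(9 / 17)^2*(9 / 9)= 567 / 2312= 0.25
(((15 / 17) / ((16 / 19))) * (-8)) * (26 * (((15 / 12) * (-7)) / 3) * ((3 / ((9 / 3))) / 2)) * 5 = 216125 / 136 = 1589.15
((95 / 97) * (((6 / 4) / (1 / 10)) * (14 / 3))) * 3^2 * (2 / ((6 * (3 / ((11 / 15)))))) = 14630 / 291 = 50.27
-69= -69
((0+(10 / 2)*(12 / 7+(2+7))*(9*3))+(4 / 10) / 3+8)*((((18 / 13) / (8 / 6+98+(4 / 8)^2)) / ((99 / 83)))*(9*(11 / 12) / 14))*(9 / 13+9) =684531378 / 7068425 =96.84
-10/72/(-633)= 0.00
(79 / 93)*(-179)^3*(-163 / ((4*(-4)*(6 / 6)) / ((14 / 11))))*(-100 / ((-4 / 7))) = -90471101371175 / 8184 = -11054631154.84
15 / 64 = 0.23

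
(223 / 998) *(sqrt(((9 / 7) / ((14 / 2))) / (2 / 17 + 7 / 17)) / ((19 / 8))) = 892 *sqrt(17) / 66367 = 0.06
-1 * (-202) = 202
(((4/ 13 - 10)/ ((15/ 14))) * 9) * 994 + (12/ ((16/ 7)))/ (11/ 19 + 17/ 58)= -10109444541/ 124930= -80920.87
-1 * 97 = -97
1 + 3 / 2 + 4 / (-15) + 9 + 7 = 547 / 30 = 18.23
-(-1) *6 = 6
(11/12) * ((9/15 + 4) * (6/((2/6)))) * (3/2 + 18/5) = 38709/100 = 387.09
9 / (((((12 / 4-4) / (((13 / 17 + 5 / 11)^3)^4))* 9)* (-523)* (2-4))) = -9867069071008745226510532608 / 956314998846580885874635095163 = -0.01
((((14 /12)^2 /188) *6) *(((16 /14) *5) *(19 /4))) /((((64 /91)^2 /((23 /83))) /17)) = 2153184215 /191741952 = 11.23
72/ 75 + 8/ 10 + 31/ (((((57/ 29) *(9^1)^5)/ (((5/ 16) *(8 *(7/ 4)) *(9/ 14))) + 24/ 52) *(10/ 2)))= 3422967959/ 1944702150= 1.76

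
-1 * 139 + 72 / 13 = -1735 / 13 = -133.46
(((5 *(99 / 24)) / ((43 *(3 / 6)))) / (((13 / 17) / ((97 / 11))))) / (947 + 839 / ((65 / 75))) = 24735 / 4282112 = 0.01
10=10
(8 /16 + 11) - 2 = 19 /2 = 9.50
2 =2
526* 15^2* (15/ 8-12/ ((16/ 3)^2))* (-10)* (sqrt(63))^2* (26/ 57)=-49420857.73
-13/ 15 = -0.87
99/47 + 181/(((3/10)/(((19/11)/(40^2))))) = 2.76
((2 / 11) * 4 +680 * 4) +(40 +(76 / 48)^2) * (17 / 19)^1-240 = 75804595 / 30096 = 2518.76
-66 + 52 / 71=-4634 / 71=-65.27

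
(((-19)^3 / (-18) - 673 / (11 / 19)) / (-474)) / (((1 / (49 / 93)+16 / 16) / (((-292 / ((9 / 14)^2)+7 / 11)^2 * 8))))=2999263986979044925 / 1322504923113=2267866.03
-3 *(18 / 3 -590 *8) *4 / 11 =56568 / 11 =5142.55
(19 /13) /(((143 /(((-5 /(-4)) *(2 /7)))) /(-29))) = -2755 /26026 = -0.11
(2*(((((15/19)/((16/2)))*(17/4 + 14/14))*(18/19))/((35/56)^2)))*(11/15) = 16632/9025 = 1.84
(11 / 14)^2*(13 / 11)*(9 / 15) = 429 / 980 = 0.44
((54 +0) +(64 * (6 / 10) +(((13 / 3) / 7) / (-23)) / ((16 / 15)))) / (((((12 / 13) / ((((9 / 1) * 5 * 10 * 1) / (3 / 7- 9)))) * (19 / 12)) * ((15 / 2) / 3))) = -46401693 / 34960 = -1327.28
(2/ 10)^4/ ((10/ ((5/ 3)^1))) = 1/ 3750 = 0.00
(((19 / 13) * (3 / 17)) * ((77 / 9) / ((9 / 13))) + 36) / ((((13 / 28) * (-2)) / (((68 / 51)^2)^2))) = -64465408 / 483327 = -133.38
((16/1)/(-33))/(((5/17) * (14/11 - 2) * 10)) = 17/75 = 0.23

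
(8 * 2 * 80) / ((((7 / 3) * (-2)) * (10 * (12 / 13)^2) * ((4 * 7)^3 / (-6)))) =0.01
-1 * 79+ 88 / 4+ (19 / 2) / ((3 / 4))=-133 / 3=-44.33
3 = 3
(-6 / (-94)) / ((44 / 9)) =27 / 2068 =0.01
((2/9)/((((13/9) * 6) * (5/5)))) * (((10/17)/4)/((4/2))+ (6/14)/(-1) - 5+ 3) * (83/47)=-93043/872508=-0.11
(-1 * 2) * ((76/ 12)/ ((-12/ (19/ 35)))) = 361/ 630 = 0.57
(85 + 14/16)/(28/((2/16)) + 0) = 687/1792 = 0.38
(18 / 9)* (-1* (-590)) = 1180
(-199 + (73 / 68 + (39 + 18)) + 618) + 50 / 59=1917419 / 4012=477.92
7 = 7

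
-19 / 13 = -1.46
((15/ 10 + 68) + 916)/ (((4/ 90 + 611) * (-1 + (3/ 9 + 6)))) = 266085/ 879904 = 0.30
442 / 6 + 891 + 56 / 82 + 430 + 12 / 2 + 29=175933 / 123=1430.35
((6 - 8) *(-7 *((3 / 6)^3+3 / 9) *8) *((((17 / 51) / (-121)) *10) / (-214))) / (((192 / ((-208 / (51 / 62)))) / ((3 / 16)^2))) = -14105 / 46100736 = -0.00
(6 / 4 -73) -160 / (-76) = -69.39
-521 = -521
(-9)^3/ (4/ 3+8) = -2187/ 28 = -78.11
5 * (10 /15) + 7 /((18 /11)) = 137 /18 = 7.61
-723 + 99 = -624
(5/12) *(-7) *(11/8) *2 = -385/48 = -8.02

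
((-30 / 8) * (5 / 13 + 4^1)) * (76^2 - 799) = -4255335 / 52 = -81833.37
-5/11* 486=-2430/11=-220.91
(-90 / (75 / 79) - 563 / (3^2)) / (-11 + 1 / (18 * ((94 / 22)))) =665614 / 46475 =14.32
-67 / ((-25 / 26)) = 1742 / 25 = 69.68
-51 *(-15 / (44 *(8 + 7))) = 51 / 44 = 1.16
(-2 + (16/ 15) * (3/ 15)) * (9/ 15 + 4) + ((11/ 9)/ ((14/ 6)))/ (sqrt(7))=-8.02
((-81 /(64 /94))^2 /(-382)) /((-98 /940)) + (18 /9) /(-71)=241800692333 /680436736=355.36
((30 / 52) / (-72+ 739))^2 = 225 / 300744964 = 0.00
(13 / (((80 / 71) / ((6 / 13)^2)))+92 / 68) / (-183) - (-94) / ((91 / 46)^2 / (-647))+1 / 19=-15540.47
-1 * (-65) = 65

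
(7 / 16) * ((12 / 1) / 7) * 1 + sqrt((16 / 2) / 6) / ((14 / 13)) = 1.82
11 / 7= 1.57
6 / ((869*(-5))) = -6 / 4345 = -0.00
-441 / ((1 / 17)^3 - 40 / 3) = 6499899 / 196517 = 33.08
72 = 72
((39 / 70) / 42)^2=169 / 960400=0.00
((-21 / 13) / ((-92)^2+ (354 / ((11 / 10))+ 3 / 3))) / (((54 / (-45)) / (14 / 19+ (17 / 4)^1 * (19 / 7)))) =71819 / 38198056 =0.00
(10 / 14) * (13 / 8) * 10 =325 / 28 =11.61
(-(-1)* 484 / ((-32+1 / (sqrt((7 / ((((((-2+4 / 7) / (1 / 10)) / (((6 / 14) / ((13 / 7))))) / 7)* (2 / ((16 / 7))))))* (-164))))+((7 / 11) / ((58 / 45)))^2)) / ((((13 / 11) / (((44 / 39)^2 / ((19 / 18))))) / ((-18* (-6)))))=-70600861400710379239581696 / 42036112597778262946879 - 3227661030998162626560* sqrt(3198) / 42036112597778262946879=-1683.87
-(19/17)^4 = -130321/83521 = -1.56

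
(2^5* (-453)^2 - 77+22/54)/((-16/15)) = -221623135/36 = -6156198.19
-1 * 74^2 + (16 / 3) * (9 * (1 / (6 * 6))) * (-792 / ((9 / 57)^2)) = -143500 / 3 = -47833.33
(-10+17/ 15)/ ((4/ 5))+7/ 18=-385/ 36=-10.69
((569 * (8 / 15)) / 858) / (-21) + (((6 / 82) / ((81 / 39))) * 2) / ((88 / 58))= 327973 / 11081070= 0.03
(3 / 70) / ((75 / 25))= 0.01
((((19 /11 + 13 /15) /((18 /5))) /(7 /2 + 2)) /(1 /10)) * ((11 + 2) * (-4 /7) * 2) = -445120 /22869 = -19.46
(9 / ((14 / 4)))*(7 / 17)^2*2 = 252 / 289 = 0.87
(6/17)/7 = 6/119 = 0.05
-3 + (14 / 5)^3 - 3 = 1994 / 125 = 15.95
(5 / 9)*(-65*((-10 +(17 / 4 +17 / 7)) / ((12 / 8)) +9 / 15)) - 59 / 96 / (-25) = 2939239 / 50400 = 58.32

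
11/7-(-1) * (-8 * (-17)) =963/7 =137.57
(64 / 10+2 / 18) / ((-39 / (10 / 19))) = -586 / 6669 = -0.09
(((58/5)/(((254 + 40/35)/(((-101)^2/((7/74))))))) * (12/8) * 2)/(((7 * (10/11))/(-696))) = -251400217464/156275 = -1608704.00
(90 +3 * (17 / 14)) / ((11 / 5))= 6555 / 154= 42.56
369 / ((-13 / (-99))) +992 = 49427 / 13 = 3802.08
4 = 4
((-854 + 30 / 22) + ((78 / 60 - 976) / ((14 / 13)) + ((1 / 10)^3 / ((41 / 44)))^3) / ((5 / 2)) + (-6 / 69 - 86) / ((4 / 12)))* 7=-7022825529835924049 / 681133320312500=-10310.50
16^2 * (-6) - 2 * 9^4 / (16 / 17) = -123825 / 8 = -15478.12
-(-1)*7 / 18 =7 / 18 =0.39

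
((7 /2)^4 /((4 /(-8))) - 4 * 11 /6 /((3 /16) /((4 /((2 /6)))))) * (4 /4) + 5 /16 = -36919 /48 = -769.15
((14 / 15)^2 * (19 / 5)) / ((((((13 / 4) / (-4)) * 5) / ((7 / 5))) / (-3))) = 3.42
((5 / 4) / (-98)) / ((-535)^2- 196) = -5 / 112123368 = -0.00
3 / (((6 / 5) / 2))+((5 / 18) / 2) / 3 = 5.05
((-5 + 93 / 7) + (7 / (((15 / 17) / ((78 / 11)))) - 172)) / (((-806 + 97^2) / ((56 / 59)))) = -330976 / 27916735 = -0.01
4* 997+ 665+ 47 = 4700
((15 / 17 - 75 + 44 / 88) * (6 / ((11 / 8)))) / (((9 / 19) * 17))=-380456 / 9537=-39.89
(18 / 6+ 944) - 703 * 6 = -3271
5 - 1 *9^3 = -724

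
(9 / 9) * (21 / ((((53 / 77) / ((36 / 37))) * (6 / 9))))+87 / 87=89279 / 1961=45.53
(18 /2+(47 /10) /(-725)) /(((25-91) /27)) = -3.68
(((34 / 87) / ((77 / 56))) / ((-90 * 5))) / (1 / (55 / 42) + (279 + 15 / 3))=-68 / 30658365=-0.00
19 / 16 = 1.19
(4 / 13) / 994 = 2 / 6461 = 0.00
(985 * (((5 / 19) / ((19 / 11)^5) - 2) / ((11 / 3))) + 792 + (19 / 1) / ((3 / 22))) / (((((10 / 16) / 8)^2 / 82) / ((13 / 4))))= 17406777.77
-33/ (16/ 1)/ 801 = -11/ 4272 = -0.00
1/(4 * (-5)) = -1/20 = -0.05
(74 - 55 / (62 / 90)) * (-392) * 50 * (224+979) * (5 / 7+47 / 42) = 7824231800 / 31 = 252394574.19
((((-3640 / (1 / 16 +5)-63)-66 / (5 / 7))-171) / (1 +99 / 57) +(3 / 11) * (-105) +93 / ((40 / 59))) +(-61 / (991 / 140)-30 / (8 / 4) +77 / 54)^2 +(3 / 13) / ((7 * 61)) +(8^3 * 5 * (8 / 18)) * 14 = 5647357737003955633 / 349726657191912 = 16147.92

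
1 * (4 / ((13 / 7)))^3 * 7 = 153664 / 2197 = 69.94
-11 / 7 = -1.57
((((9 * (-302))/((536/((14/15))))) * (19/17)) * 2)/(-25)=60249/142375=0.42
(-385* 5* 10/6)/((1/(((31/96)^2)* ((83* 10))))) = -3838594375/13824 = -277676.10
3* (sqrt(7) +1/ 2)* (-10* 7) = -210* sqrt(7)-105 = -660.61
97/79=1.23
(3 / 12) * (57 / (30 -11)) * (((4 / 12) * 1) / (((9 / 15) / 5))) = 25 / 12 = 2.08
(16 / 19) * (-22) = -352 / 19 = -18.53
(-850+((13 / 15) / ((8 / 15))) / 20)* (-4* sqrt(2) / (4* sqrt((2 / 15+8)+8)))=135987* sqrt(15) / 1760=299.25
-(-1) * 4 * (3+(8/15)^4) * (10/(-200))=-155971/253125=-0.62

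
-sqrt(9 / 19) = -3* sqrt(19) / 19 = -0.69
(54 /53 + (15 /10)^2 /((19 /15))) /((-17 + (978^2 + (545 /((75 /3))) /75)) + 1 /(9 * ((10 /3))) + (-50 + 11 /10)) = 1407375 /481556676484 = 0.00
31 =31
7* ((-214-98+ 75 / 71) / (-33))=4683 / 71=65.96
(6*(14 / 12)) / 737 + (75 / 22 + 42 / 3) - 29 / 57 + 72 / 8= 25.91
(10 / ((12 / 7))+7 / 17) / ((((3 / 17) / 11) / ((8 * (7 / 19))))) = 196196 / 171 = 1147.35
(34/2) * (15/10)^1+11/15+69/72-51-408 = -51817/120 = -431.81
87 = 87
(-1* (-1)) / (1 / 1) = 1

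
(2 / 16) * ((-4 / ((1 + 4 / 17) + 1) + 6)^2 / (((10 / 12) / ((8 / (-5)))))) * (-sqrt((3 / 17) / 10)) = 768 * sqrt(510) / 30685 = 0.57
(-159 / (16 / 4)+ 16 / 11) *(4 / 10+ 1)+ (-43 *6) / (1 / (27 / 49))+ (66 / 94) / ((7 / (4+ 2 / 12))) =-19796115 / 101332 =-195.36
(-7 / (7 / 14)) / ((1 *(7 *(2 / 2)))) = -2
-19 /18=-1.06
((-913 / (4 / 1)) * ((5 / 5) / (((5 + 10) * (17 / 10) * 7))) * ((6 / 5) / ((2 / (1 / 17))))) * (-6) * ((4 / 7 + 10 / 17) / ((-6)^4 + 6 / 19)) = 1196943 / 4941126925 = 0.00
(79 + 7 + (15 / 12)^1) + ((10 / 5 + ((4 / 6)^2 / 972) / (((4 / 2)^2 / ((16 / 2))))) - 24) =65.25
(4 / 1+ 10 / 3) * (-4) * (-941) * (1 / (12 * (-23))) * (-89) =1842478 / 207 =8900.86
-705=-705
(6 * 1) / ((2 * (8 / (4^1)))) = 3 / 2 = 1.50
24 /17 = 1.41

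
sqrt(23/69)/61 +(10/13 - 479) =-6217/13 +sqrt(3)/183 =-478.22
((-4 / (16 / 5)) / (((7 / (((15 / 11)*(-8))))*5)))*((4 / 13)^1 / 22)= 60 / 11011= 0.01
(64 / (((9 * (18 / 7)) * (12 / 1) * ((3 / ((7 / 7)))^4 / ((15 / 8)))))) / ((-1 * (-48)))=35 / 314928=0.00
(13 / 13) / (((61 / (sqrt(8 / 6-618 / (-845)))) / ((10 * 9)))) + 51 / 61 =2.96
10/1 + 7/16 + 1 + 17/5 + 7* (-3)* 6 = -8893/80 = -111.16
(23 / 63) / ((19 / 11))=253 / 1197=0.21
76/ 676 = 19/ 169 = 0.11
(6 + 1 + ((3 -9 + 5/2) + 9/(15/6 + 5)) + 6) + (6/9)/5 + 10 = 125/6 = 20.83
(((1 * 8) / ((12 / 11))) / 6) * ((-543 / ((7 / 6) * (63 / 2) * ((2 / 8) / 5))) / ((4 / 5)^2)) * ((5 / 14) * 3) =-1244375 / 2058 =-604.65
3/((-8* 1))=-3/8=-0.38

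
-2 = -2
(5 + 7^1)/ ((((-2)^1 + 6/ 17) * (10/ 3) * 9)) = -17/ 70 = -0.24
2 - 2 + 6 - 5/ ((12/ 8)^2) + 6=9.78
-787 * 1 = -787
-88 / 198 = -4 / 9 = -0.44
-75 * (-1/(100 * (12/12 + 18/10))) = 15/56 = 0.27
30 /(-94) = -15 /47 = -0.32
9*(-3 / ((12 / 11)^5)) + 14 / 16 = -152987 / 9216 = -16.60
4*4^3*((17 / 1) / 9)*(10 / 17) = 2560 / 9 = 284.44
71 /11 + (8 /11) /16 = 13 /2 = 6.50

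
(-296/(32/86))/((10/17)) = -27047/20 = -1352.35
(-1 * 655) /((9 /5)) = -3275 /9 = -363.89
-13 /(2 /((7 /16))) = -2.84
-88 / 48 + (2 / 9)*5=-13 / 18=-0.72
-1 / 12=-0.08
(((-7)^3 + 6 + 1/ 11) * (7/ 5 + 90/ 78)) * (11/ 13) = -615196/ 845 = -728.04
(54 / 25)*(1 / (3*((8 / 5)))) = 9 / 20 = 0.45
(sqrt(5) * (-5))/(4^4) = -5 * sqrt(5)/256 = -0.04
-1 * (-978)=978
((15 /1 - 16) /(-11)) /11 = 1 /121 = 0.01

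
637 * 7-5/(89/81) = 396446/89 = 4454.45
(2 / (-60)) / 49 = -1 / 1470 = -0.00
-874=-874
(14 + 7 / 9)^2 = 17689 / 81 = 218.38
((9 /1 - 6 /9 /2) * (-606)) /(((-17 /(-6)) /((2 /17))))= -63024 /289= -218.08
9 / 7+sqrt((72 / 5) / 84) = 1.70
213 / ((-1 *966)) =-71 / 322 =-0.22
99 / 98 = 1.01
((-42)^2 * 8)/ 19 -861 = -2247/ 19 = -118.26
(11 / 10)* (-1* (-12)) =66 / 5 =13.20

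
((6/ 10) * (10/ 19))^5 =7776/ 2476099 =0.00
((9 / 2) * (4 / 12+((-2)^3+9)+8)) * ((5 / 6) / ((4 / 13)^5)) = 12690.68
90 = 90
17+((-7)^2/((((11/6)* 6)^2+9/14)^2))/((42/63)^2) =49325162/2900209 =17.01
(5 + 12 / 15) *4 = 116 / 5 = 23.20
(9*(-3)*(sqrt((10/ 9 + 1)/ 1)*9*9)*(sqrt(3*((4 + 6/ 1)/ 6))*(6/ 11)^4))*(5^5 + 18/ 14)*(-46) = 951080040576*sqrt(95)/ 102487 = 90450316.24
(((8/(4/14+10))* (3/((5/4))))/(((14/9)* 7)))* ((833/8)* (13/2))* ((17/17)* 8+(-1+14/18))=10829/12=902.42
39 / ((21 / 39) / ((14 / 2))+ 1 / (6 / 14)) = 1521 / 94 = 16.18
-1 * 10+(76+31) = 97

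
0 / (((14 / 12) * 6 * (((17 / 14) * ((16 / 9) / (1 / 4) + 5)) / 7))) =0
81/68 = 1.19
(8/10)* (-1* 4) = -16/5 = -3.20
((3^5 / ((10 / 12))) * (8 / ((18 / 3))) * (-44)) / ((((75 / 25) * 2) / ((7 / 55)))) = -9072 / 25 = -362.88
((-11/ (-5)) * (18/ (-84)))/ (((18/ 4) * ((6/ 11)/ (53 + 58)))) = -4477/ 210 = -21.32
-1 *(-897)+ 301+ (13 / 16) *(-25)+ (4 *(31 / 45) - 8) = 844159 / 720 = 1172.44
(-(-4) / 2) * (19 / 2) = 19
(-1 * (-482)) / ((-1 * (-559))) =482 / 559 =0.86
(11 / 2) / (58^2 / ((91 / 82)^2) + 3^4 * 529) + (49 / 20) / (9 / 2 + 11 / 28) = 51798908273 / 103421876770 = 0.50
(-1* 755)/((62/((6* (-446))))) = 1010190/31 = 32586.77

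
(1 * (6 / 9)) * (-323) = -646 / 3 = -215.33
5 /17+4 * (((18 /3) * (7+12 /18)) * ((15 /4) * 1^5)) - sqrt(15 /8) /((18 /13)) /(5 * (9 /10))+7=11854 /17 - 13 * sqrt(30) /324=697.07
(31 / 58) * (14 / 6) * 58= 217 / 3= 72.33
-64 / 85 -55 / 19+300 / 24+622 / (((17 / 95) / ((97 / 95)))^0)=2037653 / 3230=630.85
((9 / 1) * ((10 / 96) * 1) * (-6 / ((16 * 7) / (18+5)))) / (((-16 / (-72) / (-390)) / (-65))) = -118067625 / 896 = -131771.90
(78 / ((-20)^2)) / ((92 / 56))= 273 / 2300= 0.12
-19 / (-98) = 0.19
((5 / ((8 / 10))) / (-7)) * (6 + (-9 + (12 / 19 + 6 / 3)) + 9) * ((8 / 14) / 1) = -4100 / 931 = -4.40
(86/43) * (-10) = -20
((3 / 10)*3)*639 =5751 / 10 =575.10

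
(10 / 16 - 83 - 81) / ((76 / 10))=-21.50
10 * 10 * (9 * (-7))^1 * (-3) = 18900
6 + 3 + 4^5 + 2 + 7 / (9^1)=9322 / 9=1035.78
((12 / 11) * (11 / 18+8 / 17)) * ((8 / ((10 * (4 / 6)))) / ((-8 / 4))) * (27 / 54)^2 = -331 / 1870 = -0.18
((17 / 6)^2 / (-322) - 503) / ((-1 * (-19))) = -5831065 / 220248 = -26.47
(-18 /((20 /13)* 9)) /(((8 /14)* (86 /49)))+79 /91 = -134009 /313040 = -0.43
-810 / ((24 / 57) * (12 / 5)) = -12825 / 16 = -801.56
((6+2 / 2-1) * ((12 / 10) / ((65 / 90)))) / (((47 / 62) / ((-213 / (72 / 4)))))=-475416 / 3055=-155.62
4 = 4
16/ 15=1.07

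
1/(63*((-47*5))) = -1/14805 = -0.00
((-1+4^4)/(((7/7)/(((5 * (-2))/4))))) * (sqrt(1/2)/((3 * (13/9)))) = -3825 * sqrt(2)/52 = -104.03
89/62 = 1.44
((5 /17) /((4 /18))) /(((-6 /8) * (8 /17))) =-15 /4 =-3.75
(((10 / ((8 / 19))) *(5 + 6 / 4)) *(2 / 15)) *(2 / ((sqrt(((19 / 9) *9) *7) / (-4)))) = -26 *sqrt(133) / 21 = -14.28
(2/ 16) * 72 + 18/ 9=11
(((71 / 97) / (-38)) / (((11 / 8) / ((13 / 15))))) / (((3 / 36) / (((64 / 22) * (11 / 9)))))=-472576 / 912285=-0.52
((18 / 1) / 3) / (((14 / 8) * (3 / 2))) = 16 / 7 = 2.29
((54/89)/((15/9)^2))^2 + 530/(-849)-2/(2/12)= -52860268346/4203080625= -12.58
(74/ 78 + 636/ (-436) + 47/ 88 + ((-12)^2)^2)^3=466764478071524657592693030541/ 52350559953449472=8916131527276.41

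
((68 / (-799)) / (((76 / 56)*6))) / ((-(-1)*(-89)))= 28 / 238431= 0.00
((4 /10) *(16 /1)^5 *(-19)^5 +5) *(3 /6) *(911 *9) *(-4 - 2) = 127726218594655731 /5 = 25545243718931146.20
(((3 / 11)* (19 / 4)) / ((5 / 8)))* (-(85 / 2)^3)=-7001025 / 44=-159114.20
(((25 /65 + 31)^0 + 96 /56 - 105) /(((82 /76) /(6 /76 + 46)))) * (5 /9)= -6268580 /2583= -2426.86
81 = 81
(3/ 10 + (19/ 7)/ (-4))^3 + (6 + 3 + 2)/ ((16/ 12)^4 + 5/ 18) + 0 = 4806883511/ 1528408000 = 3.15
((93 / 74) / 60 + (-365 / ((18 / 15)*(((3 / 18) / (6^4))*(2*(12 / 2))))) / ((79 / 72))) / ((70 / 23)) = -69009770239 / 1169200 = -59023.07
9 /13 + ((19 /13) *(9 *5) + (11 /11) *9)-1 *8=877 /13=67.46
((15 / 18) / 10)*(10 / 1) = 5 / 6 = 0.83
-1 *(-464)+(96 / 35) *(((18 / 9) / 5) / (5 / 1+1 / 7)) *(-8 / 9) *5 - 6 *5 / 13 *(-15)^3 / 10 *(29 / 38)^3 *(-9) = -255438369343 / 96300360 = -2652.52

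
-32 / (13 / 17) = -544 / 13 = -41.85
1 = 1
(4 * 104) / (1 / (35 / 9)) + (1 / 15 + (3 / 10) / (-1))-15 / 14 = 509189 / 315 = 1616.47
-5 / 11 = -0.45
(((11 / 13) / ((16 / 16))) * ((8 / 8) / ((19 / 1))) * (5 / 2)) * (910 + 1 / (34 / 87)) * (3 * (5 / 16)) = 1347225 / 14144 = 95.25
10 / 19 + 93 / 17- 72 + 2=-20673 / 323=-64.00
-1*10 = -10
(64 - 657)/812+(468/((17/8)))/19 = 2848589/262276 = 10.86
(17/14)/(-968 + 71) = -17/12558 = -0.00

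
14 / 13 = 1.08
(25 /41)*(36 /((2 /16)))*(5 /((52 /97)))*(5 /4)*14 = 15277500 /533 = 28663.23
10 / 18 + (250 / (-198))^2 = 21070 / 9801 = 2.15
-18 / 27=-2 / 3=-0.67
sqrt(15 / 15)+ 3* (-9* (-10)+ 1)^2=24844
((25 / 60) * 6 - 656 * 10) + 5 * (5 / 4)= -26205 / 4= -6551.25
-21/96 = -7/32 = -0.22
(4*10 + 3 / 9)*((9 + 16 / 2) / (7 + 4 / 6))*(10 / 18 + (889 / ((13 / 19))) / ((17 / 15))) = 276048190 / 2691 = 102582.01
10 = 10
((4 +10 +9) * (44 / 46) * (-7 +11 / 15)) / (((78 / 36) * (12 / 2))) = -2068 / 195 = -10.61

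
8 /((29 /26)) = 208 /29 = 7.17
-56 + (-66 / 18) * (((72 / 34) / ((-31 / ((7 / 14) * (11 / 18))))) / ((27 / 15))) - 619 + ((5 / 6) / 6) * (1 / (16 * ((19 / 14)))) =-5839158425 / 8651232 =-674.95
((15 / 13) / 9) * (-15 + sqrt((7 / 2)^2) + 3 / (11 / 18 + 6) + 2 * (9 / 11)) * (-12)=18950 / 1309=14.48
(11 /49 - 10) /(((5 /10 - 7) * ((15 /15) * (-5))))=-958 /3185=-0.30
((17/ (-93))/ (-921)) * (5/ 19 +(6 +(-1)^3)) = 1700/ 1627407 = 0.00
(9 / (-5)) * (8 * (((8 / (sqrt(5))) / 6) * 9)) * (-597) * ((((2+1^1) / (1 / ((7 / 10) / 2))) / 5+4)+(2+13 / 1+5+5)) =376668792 * sqrt(5) / 625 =1347611.24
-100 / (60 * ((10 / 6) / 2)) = -2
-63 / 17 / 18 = -7 / 34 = -0.21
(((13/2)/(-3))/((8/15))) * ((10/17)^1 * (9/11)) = -2925/1496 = -1.96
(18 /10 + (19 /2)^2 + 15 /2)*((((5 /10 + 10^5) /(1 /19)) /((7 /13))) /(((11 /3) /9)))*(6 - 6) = 0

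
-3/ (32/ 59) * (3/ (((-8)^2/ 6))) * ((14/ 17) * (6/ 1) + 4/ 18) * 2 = -16.07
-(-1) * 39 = 39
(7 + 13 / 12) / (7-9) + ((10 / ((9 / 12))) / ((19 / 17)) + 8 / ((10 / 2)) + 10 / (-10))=6451 / 760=8.49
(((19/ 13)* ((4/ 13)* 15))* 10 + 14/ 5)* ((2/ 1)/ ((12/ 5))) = 29683/ 507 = 58.55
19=19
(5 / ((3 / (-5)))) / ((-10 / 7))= 35 / 6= 5.83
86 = 86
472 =472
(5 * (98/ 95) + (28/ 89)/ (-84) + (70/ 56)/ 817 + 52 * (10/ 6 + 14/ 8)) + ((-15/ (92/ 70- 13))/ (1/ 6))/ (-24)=5427522970/ 29739617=182.50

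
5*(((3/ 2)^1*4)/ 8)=15/ 4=3.75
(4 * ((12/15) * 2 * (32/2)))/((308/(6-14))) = -1024/385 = -2.66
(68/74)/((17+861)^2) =17/14261354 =0.00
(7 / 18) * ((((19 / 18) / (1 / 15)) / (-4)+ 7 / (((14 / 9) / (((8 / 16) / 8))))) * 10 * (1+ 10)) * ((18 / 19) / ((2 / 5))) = -679525 / 1824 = -372.55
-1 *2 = -2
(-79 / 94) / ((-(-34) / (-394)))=15563 / 1598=9.74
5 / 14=0.36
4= 4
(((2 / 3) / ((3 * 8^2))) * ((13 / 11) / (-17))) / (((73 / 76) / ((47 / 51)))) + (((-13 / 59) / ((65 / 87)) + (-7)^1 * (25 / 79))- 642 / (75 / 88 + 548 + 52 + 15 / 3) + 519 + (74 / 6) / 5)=6451174220578159609 / 12456489195663480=517.90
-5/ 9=-0.56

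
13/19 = 0.68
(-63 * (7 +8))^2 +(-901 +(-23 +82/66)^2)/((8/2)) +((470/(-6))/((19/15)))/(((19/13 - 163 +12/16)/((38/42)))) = 75881284616015/84981204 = 892918.45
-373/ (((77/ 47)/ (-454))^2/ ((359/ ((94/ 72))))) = -46699834858704/ 5929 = -7876511192.23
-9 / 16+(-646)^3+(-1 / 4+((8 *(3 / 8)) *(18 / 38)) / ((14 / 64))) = -573679285313 / 2128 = -269586130.32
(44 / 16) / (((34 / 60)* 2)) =2.43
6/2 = 3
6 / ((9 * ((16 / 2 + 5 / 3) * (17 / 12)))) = 24 / 493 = 0.05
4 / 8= 1 / 2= 0.50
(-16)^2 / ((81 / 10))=2560 / 81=31.60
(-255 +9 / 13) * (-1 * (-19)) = -62814 / 13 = -4831.85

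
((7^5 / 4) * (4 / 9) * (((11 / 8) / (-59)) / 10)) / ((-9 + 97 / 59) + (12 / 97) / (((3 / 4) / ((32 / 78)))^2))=826551453 / 1390011040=0.59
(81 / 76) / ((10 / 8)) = 81 / 95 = 0.85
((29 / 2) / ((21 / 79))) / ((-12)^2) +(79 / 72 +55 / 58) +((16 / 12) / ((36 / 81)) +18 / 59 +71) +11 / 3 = 831948641 / 10348128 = 80.40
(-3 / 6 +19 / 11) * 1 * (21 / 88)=0.29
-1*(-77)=77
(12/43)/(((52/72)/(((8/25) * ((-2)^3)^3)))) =-884736/13975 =-63.31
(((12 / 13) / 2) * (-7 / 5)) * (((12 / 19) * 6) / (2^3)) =-0.31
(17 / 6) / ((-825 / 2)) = -17 / 2475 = -0.01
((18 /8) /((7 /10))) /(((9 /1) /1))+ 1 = 19 /14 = 1.36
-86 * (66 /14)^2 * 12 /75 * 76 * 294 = -170824896 /25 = -6832995.84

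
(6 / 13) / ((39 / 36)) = 72 / 169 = 0.43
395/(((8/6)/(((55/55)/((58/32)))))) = 4740/29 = 163.45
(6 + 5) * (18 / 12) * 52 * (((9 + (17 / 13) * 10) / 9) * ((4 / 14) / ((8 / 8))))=1804 / 3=601.33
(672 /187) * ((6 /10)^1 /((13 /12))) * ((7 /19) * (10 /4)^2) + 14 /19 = 245714 /46189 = 5.32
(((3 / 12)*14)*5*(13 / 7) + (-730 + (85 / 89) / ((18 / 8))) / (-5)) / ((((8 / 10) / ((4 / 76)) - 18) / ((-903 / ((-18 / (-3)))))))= 61451515 / 6408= 9589.81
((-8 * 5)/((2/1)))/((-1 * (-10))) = -2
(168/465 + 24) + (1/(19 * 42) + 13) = 4621373/123690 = 37.36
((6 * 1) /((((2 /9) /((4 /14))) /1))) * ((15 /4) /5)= 81 /14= 5.79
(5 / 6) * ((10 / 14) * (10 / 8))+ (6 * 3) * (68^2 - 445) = 12637421 / 168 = 75222.74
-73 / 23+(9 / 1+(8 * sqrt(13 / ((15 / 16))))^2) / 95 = 205256 / 32775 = 6.26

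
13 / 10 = 1.30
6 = 6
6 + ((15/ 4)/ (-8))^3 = 193233/ 32768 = 5.90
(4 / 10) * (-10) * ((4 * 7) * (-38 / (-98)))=-304 / 7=-43.43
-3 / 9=-1 / 3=-0.33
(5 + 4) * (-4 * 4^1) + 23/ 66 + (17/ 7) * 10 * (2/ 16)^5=-543675659/ 3784704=-143.65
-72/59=-1.22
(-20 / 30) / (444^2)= -1 / 295704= -0.00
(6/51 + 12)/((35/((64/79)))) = 13184/47005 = 0.28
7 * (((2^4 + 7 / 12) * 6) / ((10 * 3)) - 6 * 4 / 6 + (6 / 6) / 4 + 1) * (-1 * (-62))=3689 / 15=245.93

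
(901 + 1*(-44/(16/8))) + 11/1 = 890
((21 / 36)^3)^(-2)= 2985984 / 117649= 25.38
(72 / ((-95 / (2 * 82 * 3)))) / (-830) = 17712 / 39425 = 0.45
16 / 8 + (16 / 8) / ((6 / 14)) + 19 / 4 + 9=20.42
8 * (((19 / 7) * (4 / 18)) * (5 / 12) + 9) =13988 / 189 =74.01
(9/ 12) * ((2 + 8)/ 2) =15/ 4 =3.75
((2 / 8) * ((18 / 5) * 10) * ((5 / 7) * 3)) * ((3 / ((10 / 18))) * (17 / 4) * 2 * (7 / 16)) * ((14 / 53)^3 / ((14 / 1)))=607257 / 1191016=0.51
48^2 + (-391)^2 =155185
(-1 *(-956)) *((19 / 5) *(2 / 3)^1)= 36328 / 15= 2421.87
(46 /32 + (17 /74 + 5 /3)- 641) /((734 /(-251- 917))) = 1014.71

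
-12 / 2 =-6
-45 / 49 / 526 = -0.00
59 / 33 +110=3689 / 33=111.79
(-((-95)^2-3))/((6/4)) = -18044/3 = -6014.67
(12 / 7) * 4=48 / 7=6.86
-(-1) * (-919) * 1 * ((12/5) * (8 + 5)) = -28672.80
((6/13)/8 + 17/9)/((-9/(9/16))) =-911/7488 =-0.12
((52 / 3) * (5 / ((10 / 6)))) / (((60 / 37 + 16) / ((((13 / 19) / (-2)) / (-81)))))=6253 / 501714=0.01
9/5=1.80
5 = 5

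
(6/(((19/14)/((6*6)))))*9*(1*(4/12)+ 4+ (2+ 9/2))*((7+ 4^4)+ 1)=77837760/19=4096724.21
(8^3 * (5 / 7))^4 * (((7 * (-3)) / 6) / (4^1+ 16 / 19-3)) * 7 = -81604378624000 / 343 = -237913640303.21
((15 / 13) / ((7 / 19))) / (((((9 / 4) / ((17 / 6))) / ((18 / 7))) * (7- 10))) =-6460 / 1911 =-3.38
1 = 1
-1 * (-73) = 73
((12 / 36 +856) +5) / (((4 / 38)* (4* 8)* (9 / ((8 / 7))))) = 6137 / 189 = 32.47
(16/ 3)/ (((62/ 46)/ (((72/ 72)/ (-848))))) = -23/ 4929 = -0.00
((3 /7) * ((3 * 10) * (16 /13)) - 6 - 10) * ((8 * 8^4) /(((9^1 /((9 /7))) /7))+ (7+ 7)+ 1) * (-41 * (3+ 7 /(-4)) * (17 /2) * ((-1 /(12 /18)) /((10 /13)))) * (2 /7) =-68549253 /49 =-1398964.35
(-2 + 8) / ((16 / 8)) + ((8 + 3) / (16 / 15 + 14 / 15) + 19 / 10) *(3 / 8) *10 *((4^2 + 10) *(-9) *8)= -51945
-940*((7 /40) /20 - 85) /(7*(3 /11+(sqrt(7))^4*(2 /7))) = 35152381 /43960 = 799.64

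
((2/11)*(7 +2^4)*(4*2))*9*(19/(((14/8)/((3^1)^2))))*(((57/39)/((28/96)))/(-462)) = -172171008/539539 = -319.11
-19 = -19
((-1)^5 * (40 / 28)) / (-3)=10 / 21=0.48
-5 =-5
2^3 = 8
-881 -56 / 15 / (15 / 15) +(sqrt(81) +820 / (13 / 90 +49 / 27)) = -457.21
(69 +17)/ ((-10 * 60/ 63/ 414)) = -3738.42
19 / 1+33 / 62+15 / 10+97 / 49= 34955 / 1519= 23.01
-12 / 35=-0.34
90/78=15/13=1.15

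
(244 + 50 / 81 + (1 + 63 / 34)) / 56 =681533 / 154224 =4.42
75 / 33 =25 / 11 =2.27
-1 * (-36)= 36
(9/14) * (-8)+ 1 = -29/7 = -4.14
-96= -96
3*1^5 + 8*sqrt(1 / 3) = 3 + 8*sqrt(3) / 3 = 7.62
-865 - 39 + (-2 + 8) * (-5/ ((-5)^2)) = -4526/ 5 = -905.20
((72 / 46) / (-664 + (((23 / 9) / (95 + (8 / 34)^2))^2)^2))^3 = -2433947702563421239925866227882306475987804350502051247150181557222976 / 185819584773498924003197666396113503239115654035726500840144199088740955277969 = -0.00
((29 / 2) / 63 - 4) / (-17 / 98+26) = -3325 / 22779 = -0.15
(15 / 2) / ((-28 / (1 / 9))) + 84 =14107 / 168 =83.97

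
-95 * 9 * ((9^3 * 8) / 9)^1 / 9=-61560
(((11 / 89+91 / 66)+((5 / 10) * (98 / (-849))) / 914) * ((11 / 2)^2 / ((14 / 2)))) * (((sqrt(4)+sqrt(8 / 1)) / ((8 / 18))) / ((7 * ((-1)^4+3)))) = 4707854679 / 4512099928+4707854679 * sqrt(2) / 4512099928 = 2.52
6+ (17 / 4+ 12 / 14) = 311 / 28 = 11.11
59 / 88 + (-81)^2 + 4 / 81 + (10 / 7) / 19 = 6220739167 / 948024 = 6561.80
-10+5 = -5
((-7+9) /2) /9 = 1 /9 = 0.11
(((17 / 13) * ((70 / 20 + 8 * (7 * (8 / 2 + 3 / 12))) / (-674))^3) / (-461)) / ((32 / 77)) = 147496270383 / 469746910676992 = 0.00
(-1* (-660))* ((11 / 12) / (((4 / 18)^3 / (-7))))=-385914.38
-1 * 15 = -15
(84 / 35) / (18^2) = 1 / 135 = 0.01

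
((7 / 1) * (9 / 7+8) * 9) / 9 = 65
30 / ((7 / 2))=60 / 7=8.57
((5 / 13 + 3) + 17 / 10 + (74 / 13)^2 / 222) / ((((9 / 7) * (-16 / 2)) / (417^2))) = -3586615193 / 40560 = -88427.40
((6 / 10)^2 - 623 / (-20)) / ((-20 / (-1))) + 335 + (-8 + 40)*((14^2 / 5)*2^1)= 5690751 / 2000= 2845.38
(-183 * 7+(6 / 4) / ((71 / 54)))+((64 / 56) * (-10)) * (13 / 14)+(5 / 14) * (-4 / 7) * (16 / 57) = -255915710 / 198303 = -1290.53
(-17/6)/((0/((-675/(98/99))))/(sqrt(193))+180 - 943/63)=-357/20794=-0.02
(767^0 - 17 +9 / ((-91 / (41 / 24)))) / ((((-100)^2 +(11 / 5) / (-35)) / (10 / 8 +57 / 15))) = -5944355 / 727995424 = -0.01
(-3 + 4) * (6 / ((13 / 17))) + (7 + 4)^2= 1675 / 13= 128.85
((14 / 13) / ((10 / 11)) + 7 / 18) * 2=1841 / 585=3.15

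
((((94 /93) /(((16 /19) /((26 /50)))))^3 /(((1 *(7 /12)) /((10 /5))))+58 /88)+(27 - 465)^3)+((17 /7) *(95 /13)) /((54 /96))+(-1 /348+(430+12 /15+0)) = -72666976572308162663693 /864802939000000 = -84027208.16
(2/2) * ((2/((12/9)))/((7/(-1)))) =-3/14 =-0.21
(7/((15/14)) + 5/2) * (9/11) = 813/110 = 7.39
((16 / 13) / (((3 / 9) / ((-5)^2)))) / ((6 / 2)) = 400 / 13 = 30.77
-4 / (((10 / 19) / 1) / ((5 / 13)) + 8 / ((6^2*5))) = -855 / 302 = -2.83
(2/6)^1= 1/3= 0.33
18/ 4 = 9/ 2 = 4.50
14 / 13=1.08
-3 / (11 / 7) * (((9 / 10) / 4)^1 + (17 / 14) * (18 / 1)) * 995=-3691251 / 88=-41946.03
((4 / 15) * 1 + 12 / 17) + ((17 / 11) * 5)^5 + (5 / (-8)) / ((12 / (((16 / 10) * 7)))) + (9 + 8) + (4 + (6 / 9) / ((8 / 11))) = 377454868321 / 13689335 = 27572.91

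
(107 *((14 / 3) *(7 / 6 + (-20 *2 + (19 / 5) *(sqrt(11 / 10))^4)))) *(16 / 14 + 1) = -5494771 / 150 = -36631.81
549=549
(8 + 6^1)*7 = 98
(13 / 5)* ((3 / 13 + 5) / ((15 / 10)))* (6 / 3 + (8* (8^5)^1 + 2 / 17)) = 35651872 / 15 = 2376791.47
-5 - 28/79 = -423/79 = -5.35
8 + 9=17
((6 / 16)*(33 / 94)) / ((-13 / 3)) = -297 / 9776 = -0.03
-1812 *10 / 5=-3624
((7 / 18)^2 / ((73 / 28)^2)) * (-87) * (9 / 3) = -278516 / 47961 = -5.81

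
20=20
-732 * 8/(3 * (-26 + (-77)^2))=-0.33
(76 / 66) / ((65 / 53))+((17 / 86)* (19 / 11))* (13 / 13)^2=236189 / 184470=1.28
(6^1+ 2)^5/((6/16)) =262144/3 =87381.33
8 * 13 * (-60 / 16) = -390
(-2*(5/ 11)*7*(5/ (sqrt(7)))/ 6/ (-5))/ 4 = 0.10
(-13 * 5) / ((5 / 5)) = -65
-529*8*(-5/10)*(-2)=-4232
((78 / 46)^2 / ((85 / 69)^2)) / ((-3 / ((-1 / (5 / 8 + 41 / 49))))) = 596232 / 1379975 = 0.43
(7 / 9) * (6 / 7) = 2 / 3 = 0.67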